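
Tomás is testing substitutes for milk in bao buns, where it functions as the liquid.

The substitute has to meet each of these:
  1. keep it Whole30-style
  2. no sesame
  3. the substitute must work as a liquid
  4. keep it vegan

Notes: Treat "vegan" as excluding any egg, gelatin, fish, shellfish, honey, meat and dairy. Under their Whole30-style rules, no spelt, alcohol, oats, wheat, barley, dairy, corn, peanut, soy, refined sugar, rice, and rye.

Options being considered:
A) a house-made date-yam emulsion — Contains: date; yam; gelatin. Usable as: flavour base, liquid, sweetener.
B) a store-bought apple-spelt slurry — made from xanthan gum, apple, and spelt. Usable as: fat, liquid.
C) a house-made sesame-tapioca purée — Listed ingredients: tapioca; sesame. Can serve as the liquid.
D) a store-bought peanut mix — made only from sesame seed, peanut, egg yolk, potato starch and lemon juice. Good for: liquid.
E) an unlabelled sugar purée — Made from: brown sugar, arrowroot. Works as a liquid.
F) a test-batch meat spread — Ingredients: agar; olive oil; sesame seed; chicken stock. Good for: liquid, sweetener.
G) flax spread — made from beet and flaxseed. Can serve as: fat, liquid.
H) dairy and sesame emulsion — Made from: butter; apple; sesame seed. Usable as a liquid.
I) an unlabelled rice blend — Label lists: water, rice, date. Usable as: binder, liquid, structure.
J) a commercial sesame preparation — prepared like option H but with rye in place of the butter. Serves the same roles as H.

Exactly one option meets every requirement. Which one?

A: has gelatin, so not vegan — reject
B: has spelt, so not Whole30-style — reject
C: has sesame, so not sesame-free — out
D: has egg yolk, so not vegan; has peanut, so not Whole30-style (and 1 more) — no
E: has brown sugar, so not Whole30-style — no
F: has chicken stock, so not vegan; has sesame seed, so not sesame-free — reject
G: works as a liquid, no sesame, vegan — valid
H: has butter, so not vegan; has butter, so not Whole30-style (and 1 more) — reject
I: has rice, so not Whole30-style — reject
J: has rye, so not Whole30-style; has sesame seed, so not sesame-free — reject

G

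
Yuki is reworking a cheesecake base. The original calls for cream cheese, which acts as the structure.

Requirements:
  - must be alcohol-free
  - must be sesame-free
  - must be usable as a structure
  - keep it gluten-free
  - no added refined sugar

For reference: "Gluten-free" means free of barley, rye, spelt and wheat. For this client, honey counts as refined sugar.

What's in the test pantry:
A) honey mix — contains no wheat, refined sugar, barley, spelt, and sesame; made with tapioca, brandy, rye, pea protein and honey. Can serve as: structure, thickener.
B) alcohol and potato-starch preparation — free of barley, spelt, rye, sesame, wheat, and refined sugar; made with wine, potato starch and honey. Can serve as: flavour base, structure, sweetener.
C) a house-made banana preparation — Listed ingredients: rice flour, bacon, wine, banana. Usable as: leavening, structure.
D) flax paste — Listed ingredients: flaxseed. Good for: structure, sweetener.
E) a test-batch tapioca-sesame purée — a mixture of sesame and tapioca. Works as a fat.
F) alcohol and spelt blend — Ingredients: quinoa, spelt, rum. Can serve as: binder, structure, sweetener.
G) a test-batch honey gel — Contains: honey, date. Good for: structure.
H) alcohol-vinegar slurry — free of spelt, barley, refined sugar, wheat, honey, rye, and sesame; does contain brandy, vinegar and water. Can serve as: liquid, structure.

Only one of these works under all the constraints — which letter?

D

A: has rye, so not gluten-free; has honey, so not no-added-sugar (and 1 more) — no
B: has honey, so not no-added-sugar; has wine, so not alcohol-free — reject
C: has wine, so not alcohol-free — out
D: only flaxseed; none excluded — OK
E: not usable as a structure; has sesame, so not sesame-free — out
F: has spelt, so not gluten-free; has rum, so not alcohol-free — reject
G: has honey, so not no-added-sugar — out
H: has brandy, so not alcohol-free — out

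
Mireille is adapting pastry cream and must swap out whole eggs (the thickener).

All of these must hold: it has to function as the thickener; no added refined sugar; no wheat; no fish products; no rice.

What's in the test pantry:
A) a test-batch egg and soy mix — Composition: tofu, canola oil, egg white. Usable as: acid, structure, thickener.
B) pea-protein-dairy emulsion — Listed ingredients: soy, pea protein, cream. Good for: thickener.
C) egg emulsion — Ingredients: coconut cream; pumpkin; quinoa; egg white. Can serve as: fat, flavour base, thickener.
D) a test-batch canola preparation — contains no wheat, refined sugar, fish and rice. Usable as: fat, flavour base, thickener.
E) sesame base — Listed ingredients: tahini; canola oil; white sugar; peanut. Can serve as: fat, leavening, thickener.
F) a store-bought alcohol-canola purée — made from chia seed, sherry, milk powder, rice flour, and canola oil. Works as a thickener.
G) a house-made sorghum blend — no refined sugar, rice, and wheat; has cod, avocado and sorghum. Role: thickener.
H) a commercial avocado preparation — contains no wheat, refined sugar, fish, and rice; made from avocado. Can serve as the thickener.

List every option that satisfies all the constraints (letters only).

A, B, C, D, H

A: no rice, no refined sugar — OK
B: every rule checks out — keep
C: nothing on the exclusion list — valid
D: works as a thickener, no wheat, no fish — OK
E: has white sugar, so not no-added-sugar — reject
F: has rice flour, so not rice-free — reject
G: has cod, so not fish-free — reject
H: works as a thickener, no fish, no refined sugar — OK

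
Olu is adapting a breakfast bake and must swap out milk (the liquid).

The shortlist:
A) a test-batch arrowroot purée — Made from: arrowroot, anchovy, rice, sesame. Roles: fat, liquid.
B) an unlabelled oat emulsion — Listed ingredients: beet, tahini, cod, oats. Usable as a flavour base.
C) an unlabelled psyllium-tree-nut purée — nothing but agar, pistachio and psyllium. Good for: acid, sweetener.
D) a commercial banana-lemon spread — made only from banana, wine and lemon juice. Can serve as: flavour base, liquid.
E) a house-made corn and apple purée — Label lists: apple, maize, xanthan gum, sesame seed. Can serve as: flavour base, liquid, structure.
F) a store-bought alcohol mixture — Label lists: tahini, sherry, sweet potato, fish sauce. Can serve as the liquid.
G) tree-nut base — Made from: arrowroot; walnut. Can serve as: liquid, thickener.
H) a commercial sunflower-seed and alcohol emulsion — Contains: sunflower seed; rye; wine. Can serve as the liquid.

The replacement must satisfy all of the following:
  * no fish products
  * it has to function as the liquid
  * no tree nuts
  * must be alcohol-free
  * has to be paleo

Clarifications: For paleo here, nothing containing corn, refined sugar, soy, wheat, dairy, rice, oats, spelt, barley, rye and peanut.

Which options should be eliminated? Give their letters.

A: has rice, so not paleo; has anchovy, so not fish-free — reject
B: not usable as a liquid; has oats, so not paleo (and 1 more) — no
C: not usable as a liquid; has pistachio, so not tree-nut-free — out
D: has wine, so not alcohol-free — no
E: has maize, so not paleo — no
F: has fish sauce, so not fish-free; has sherry, so not alcohol-free — reject
G: has walnut, so not tree-nut-free — no
H: has rye, so not paleo; has wine, so not alcohol-free — reject

A, B, C, D, E, F, G, H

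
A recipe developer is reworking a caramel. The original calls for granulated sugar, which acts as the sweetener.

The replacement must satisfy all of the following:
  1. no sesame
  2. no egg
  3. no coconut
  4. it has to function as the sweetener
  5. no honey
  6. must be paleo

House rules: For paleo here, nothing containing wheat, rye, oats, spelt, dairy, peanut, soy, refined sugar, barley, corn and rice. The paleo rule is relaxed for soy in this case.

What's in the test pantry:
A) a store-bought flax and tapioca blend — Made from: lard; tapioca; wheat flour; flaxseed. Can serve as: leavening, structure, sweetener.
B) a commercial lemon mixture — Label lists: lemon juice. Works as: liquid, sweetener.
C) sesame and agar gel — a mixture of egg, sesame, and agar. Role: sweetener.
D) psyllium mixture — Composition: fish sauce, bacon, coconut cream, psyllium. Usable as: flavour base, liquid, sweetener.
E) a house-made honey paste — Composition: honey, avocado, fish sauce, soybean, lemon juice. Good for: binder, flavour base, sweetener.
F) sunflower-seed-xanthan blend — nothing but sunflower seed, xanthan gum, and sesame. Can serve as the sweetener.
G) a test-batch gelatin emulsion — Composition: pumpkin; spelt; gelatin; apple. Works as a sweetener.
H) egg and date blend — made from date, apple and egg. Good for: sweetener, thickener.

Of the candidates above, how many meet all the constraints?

A: has wheat flour, so not paleo — out
B: only lemon juice; none excluded — keep
C: has egg, so not egg-free; has sesame, so not sesame-free — no
D: has coconut cream, so not coconut-free — out
E: has honey, so not honey-free — reject
F: has sesame, so not sesame-free — reject
G: has spelt, so not paleo — out
H: has egg, so not egg-free — reject

1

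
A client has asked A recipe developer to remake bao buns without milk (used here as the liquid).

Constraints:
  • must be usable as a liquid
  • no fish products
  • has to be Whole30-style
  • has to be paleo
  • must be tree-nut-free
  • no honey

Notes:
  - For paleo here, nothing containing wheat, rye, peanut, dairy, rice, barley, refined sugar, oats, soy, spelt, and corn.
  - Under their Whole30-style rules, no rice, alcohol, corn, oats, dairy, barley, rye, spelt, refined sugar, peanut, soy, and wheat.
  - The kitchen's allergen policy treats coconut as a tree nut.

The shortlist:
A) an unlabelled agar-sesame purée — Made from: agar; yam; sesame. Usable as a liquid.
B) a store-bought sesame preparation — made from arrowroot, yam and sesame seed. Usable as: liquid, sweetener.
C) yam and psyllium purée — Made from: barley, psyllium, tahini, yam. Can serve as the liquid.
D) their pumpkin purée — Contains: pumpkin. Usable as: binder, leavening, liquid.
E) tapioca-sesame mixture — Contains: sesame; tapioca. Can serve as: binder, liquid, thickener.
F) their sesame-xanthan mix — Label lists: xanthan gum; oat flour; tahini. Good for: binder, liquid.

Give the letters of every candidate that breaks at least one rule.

C, F

A: nothing on the exclusion list — OK
B: works as a liquid, no honey, no fish — OK
C: has barley, so not paleo; has barley, so not Whole30-style — no
D: only pumpkin; none excluded — valid
E: only sesame and tapioca; none excluded — valid
F: has oat flour, so not paleo; has oat flour, so not Whole30-style — no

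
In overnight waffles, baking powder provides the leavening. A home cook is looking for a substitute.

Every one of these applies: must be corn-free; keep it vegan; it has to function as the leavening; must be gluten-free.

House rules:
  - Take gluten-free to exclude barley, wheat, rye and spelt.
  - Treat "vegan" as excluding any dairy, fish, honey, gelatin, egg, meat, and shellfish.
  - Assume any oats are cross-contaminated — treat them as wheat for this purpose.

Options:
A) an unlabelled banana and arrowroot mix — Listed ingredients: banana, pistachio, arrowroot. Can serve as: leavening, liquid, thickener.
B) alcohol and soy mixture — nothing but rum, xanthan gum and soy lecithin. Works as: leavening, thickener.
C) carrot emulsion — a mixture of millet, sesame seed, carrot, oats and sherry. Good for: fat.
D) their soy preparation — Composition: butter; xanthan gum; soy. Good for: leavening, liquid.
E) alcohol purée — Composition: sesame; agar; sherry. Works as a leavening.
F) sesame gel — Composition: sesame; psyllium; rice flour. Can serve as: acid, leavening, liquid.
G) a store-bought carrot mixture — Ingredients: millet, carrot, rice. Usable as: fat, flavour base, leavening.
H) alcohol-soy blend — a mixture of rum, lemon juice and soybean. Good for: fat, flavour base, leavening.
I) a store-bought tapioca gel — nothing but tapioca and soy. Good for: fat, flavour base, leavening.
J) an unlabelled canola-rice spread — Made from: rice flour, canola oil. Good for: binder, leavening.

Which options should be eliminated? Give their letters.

A: works as a leavening, vegan, no corn — valid
B: every rule checks out — valid
C: not usable as a leavening; has oats, so not gluten-free — reject
D: has butter, so not vegan — no
E: works as a leavening, no corn, gluten-free — OK
F: only rice flour, sesame and psyllium; none excluded — keep
G: no corn, gluten-free — keep
H: no corn, vegan — keep
I: works as a leavening, vegan, no corn — OK
J: nothing on the exclusion list — valid

C, D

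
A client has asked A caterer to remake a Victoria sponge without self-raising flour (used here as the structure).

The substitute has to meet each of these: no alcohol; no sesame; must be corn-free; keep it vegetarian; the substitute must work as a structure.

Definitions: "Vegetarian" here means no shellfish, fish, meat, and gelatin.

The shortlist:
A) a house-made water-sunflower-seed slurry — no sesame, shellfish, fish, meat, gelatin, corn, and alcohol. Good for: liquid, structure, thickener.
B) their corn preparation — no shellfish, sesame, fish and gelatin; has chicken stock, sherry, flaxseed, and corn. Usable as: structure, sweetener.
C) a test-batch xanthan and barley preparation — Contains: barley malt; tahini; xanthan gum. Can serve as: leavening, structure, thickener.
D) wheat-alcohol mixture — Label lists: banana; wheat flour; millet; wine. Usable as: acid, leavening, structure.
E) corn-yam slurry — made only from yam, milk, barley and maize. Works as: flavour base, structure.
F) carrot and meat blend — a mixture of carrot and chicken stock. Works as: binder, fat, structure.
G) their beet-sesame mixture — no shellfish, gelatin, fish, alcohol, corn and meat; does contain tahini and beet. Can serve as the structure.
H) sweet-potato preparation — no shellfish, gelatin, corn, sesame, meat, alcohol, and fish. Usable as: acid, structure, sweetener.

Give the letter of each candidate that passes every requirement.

A, H

A: nothing on the exclusion list — keep
B: has chicken stock, so not vegetarian; has sherry, so not alcohol-free (and 1 more) — reject
C: has tahini, so not sesame-free — no
D: has wine, so not alcohol-free — no
E: has maize, so not corn-free — reject
F: has chicken stock, so not vegetarian — reject
G: has tahini, so not sesame-free — out
H: every rule checks out — valid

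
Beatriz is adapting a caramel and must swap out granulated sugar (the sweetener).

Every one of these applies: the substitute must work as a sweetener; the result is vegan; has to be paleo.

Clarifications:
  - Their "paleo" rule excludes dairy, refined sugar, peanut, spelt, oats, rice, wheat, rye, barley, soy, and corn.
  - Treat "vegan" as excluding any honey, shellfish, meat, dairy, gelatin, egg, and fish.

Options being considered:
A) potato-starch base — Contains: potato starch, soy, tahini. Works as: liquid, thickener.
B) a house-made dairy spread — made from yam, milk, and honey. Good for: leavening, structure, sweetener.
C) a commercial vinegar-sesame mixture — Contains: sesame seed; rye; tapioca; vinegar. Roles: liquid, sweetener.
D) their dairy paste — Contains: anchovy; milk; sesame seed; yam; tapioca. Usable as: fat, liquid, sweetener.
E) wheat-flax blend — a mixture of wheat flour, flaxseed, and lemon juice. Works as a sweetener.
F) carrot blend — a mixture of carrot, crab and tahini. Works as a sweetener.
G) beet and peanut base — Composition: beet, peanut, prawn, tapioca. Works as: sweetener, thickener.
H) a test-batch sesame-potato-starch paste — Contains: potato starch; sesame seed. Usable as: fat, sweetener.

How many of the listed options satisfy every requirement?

A: not usable as a sweetener; has soy, so not paleo — no
B: has milk, so not paleo; has milk, so not vegan — no
C: has rye, so not paleo — reject
D: has milk, so not paleo; has milk, so not vegan — no
E: has wheat flour, so not paleo — reject
F: has crab, so not vegan — out
G: has peanut, so not paleo; has prawn, so not vegan — no
H: vegan, paleo — valid

1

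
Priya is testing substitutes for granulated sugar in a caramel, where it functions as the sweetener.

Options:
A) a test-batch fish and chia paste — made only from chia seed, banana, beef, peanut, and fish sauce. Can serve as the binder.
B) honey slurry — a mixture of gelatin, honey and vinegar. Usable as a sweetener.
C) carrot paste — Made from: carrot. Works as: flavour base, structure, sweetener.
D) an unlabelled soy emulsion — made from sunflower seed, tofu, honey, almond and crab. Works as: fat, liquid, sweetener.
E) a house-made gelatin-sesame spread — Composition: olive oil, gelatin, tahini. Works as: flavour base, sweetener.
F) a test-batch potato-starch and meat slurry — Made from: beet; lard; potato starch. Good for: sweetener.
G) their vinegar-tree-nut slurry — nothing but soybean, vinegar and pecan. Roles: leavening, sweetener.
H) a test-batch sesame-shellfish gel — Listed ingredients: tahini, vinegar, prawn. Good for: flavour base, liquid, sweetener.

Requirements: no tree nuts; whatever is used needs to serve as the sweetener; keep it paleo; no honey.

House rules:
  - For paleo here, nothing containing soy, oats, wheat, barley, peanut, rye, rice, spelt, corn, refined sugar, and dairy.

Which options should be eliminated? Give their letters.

A, B, D, G

A: not usable as a sweetener; has peanut, so not paleo — reject
B: has honey, so not honey-free — reject
C: every rule checks out — OK
D: has tofu, so not paleo; has honey, so not honey-free (and 1 more) — reject
E: all constraints satisfied — valid
F: works as a sweetener, no tree nuts, paleo — OK
G: has soybean, so not paleo; has pecan, so not tree-nut-free — reject
H: works as a sweetener, no tree nuts, paleo — valid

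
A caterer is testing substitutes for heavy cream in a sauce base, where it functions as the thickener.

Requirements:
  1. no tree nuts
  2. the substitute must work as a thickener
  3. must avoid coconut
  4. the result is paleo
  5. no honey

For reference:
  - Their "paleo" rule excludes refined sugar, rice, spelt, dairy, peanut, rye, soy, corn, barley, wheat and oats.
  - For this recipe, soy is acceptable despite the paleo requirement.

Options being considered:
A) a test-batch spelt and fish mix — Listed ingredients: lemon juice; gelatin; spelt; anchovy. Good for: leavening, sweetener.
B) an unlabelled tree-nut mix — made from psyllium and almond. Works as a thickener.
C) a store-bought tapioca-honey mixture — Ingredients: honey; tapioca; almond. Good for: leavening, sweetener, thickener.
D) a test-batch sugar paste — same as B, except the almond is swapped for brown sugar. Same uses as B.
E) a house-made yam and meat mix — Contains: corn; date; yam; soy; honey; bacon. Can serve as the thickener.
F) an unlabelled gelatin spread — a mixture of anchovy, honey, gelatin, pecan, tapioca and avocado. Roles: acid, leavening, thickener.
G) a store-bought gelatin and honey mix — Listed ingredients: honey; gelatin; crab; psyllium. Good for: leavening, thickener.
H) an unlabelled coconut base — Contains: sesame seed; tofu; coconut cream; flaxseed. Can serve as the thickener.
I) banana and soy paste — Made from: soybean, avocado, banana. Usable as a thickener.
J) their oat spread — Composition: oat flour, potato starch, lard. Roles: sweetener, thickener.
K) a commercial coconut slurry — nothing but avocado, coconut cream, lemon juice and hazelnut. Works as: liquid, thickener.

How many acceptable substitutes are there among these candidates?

1

A: not usable as a thickener; has spelt, so not paleo — reject
B: has almond, so not tree-nut-free — out
C: has almond, so not tree-nut-free; has honey, so not honey-free — reject
D: has brown sugar, so not paleo — out
E: has corn, so not paleo; has honey, so not honey-free — reject
F: has pecan, so not tree-nut-free; has honey, so not honey-free — reject
G: has honey, so not honey-free — out
H: has coconut cream, so not coconut-free — reject
I: soy is permitted under the paleo carve-out; nothing else excluded — valid
J: has oat flour, so not paleo — reject
K: has hazelnut, so not tree-nut-free; has coconut cream, so not coconut-free — reject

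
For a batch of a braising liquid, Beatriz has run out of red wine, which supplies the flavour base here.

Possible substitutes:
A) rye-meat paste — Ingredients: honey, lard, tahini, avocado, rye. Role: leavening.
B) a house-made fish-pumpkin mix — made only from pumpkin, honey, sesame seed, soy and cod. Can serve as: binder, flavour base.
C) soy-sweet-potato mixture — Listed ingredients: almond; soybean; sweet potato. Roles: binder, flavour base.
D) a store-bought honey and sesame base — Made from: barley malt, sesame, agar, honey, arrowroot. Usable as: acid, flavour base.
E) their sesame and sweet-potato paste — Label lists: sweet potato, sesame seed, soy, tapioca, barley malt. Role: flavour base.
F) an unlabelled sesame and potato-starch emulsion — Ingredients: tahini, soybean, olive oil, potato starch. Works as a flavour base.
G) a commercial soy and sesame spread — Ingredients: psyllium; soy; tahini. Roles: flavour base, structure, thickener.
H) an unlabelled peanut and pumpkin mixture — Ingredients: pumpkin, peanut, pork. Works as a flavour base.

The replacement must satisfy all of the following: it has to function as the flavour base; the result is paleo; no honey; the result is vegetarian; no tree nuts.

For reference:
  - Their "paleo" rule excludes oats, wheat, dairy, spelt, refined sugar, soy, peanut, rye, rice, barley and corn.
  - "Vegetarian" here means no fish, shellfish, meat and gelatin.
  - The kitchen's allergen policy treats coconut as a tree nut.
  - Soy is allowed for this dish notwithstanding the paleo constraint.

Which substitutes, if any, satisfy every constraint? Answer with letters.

F, G

A: not usable as a flavour base; has rye, so not paleo (and 2 more) — out
B: has cod, so not vegetarian; has honey, so not honey-free — no
C: has almond, so not tree-nut-free — no
D: has barley malt, so not paleo; has honey, so not honey-free — no
E: has barley malt, so not paleo — no
F: soy is permitted under the paleo carve-out; nothing else excluded — keep
G: soy is permitted under the paleo carve-out; nothing else excluded — OK
H: has peanut, so not paleo; has pork, so not vegetarian — no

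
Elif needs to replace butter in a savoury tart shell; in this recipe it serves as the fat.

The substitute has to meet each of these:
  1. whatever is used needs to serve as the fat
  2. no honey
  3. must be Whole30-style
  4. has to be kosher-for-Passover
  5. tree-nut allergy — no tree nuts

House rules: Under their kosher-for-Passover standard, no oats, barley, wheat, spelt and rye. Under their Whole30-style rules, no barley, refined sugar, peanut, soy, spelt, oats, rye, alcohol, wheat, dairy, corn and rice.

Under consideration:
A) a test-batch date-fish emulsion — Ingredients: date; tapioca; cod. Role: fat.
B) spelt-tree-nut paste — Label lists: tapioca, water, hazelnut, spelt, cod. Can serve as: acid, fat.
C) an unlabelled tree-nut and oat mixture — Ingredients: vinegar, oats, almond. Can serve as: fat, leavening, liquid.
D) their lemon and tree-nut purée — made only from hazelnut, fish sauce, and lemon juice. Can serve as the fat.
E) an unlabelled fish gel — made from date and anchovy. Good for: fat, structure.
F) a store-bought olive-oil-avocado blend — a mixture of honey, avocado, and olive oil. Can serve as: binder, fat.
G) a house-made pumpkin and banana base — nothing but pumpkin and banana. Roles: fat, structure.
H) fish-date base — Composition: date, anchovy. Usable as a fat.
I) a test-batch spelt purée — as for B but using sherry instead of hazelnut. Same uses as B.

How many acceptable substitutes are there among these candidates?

A: only cod, date and tapioca; none excluded — valid
B: has spelt, so not kosher-for-Passover; has spelt, so not Whole30-style (and 1 more) — out
C: has oats, so not kosher-for-Passover; has oats, so not Whole30-style (and 1 more) — out
D: has hazelnut, so not tree-nut-free — reject
E: works as a fat, Whole30-style, no tree nuts — valid
F: has honey, so not honey-free — out
G: no honey, no tree nuts — valid
H: only anchovy and date; none excluded — keep
I: has spelt, so not kosher-for-Passover; has sherry, so not Whole30-style — out

4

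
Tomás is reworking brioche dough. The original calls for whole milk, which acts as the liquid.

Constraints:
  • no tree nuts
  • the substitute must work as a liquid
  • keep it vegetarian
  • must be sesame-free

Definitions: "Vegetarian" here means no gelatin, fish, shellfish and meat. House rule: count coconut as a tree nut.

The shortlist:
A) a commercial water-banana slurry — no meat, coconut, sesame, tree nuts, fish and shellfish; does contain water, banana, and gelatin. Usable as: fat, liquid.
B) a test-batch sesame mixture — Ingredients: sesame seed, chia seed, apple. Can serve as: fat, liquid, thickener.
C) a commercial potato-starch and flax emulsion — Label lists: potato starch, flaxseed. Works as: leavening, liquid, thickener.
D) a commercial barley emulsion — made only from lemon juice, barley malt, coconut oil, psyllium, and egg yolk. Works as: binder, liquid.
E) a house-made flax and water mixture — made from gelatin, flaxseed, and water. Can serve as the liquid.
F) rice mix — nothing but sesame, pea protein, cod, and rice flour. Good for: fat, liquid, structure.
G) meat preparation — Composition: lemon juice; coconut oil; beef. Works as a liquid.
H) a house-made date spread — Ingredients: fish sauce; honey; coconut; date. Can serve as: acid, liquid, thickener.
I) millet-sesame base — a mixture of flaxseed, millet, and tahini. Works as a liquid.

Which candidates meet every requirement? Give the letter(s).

C

A: has gelatin, so not vegetarian — no
B: has sesame seed, so not sesame-free — no
C: only flaxseed and potato starch; none excluded — keep
D: has coconut oil, so not tree-nut-free — no
E: has gelatin, so not vegetarian — reject
F: has cod, so not vegetarian; has sesame, so not sesame-free — reject
G: has beef, so not vegetarian; has coconut oil, so not tree-nut-free — no
H: has fish sauce, so not vegetarian; has coconut, so not tree-nut-free — reject
I: has tahini, so not sesame-free — reject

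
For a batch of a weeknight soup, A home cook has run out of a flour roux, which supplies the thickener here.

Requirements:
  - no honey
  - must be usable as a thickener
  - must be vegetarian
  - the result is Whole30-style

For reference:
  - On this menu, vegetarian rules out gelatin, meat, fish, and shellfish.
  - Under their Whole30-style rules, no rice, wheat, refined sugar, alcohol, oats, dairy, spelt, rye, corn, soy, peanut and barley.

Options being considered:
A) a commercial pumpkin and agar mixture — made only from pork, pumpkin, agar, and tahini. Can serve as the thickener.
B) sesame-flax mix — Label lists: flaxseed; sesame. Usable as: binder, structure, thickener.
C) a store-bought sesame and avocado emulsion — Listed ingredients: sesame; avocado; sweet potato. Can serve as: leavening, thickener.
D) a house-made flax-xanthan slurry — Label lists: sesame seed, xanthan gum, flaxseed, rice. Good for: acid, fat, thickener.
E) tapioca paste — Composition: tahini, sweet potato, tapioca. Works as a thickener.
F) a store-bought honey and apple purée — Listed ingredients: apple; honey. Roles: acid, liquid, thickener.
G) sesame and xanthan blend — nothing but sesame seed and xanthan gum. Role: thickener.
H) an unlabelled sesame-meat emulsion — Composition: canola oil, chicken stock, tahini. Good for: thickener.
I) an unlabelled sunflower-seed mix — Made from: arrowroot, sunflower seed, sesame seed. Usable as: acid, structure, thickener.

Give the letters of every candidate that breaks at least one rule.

A: has pork, so not vegetarian — reject
B: vegetarian, no honey — OK
C: only sesame, avocado and sweet potato; none excluded — valid
D: has rice, so not Whole30-style — reject
E: only tahini, sweet potato, and tapioca; none excluded — valid
F: has honey, so not honey-free — out
G: every rule checks out — OK
H: has chicken stock, so not vegetarian — reject
I: Whole30-style, no honey — keep

A, D, F, H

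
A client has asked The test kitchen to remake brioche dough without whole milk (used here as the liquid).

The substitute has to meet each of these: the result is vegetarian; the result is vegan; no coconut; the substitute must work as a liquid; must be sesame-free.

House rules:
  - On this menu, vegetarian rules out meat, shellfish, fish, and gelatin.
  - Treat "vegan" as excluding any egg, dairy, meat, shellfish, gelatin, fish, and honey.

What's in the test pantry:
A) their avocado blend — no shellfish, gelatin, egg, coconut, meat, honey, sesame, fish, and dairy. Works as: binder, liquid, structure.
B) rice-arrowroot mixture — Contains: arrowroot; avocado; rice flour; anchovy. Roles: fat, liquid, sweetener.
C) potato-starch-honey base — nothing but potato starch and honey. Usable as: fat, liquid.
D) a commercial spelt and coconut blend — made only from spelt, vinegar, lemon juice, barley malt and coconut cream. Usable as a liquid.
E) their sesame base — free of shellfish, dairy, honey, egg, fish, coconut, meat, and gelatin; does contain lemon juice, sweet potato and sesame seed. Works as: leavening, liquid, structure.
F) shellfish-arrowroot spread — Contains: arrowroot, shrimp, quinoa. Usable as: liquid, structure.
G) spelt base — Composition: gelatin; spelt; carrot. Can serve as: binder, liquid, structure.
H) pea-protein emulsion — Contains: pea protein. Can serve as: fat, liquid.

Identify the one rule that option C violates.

vegan

usable as a liquid: satisfied
vegetarian: satisfied
vegan: has honey — fails
coconut-free: satisfied
sesame-free: satisfied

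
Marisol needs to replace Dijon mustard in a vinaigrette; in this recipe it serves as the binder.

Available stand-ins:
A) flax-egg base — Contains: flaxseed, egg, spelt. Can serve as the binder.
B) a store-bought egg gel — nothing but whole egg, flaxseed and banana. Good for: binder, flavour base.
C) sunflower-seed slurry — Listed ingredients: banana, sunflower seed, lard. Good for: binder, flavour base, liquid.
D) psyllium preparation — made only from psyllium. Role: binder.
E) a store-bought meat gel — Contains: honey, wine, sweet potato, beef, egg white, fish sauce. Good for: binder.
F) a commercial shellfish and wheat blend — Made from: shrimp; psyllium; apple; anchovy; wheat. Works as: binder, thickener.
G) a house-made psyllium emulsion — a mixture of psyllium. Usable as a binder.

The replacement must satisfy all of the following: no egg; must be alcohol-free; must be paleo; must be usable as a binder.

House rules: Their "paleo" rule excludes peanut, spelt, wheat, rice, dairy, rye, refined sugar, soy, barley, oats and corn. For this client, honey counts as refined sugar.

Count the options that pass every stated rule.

A: has spelt, so not paleo; has egg, so not egg-free — out
B: has whole egg, so not egg-free — no
C: no alcohol, no egg — keep
D: only psyllium; none excluded — keep
E: has honey, so not paleo; has egg white, so not egg-free (and 1 more) — no
F: has wheat, so not paleo — reject
G: only psyllium; none excluded — keep

3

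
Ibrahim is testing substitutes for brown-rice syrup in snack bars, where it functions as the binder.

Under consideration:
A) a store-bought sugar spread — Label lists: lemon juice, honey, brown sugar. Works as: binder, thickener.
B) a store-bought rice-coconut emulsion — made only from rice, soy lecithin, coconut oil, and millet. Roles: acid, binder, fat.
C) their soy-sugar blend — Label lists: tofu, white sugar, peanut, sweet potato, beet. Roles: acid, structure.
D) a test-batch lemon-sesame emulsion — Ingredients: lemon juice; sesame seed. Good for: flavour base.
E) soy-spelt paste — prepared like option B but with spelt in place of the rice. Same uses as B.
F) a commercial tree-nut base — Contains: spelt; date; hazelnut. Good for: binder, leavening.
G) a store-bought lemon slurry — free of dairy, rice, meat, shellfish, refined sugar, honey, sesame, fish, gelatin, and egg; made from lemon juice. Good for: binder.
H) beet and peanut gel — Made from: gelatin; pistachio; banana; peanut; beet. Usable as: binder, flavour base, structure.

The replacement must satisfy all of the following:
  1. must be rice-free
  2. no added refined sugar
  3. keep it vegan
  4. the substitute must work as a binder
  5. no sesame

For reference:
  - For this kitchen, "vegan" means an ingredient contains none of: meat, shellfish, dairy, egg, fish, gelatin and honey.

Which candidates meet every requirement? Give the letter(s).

A: has honey, so not vegan; has brown sugar, so not no-added-sugar — out
B: has rice, so not rice-free — out
C: not usable as a binder; has white sugar, so not no-added-sugar — out
D: not usable as a binder; has sesame seed, so not sesame-free — out
E: all constraints satisfied — valid
F: only spelt, hazelnut and date; none excluded — keep
G: works as a binder, no sesame, vegan — OK
H: has gelatin, so not vegan — no

E, F, G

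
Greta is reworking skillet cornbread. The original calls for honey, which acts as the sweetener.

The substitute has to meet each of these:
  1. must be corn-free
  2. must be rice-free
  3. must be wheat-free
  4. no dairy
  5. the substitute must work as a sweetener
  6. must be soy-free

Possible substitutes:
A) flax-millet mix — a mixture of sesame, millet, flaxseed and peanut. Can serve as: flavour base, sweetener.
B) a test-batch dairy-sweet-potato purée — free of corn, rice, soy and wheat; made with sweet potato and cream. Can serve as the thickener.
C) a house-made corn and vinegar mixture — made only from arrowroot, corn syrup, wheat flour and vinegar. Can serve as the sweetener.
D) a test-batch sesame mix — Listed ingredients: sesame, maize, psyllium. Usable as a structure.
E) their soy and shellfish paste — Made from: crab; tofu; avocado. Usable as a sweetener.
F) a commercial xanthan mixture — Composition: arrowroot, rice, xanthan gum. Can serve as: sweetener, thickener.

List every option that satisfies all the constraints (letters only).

A

A: works as a sweetener, no wheat, no rice — OK
B: not usable as a sweetener; has cream, so not dairy-free — reject
C: has wheat flour, so not wheat-free; has corn syrup, so not corn-free — no
D: not usable as a sweetener; has maize, so not corn-free — reject
E: has tofu, so not soy-free — no
F: has rice, so not rice-free — reject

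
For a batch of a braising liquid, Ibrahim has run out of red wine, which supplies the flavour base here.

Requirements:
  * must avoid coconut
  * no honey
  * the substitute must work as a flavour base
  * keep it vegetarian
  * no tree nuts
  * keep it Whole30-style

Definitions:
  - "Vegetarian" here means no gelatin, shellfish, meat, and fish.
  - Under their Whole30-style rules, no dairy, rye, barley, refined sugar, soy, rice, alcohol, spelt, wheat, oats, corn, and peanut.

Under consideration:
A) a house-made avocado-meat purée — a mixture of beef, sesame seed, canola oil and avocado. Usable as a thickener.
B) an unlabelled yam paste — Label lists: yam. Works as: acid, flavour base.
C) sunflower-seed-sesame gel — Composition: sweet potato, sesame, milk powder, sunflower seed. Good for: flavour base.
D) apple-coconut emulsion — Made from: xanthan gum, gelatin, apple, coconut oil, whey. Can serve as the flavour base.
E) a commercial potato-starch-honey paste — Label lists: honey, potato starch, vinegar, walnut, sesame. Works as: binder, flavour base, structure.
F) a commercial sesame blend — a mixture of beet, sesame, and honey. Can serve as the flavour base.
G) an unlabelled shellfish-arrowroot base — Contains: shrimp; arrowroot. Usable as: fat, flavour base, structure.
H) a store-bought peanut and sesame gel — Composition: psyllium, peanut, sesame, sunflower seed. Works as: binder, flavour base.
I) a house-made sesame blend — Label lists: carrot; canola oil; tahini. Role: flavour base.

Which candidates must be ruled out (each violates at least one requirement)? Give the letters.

A: not usable as a flavour base; has beef, so not vegetarian — reject
B: works as a flavour base, vegetarian, no coconut — keep
C: has milk powder, so not Whole30-style — reject
D: has gelatin, so not vegetarian; has whey, so not Whole30-style (and 1 more) — out
E: has walnut, so not tree-nut-free; has honey, so not honey-free — out
F: has honey, so not honey-free — reject
G: has shrimp, so not vegetarian — no
H: has peanut, so not Whole30-style — out
I: every rule checks out — valid

A, C, D, E, F, G, H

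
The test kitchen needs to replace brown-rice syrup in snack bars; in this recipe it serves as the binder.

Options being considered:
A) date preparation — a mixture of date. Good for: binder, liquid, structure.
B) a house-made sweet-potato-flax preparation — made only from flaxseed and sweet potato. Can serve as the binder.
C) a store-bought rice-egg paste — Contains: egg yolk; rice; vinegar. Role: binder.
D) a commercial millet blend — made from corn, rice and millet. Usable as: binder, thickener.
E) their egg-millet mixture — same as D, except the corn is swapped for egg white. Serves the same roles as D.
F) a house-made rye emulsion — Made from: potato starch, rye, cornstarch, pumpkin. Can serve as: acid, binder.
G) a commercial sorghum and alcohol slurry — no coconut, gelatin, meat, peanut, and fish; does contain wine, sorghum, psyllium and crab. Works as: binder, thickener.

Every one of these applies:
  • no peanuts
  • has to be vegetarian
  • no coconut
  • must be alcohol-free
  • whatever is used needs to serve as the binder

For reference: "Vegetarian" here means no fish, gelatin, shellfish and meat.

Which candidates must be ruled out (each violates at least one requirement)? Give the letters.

G

A: only date; none excluded — keep
B: works as a binder, no alcohol, no peanut — valid
C: works as a binder, no alcohol, vegetarian — valid
D: nothing on the exclusion list — OK
E: only egg white, rice, and millet; none excluded — OK
F: cornstarch and rye etc. — none of it excluded — keep
G: has crab, so not vegetarian; has wine, so not alcohol-free — reject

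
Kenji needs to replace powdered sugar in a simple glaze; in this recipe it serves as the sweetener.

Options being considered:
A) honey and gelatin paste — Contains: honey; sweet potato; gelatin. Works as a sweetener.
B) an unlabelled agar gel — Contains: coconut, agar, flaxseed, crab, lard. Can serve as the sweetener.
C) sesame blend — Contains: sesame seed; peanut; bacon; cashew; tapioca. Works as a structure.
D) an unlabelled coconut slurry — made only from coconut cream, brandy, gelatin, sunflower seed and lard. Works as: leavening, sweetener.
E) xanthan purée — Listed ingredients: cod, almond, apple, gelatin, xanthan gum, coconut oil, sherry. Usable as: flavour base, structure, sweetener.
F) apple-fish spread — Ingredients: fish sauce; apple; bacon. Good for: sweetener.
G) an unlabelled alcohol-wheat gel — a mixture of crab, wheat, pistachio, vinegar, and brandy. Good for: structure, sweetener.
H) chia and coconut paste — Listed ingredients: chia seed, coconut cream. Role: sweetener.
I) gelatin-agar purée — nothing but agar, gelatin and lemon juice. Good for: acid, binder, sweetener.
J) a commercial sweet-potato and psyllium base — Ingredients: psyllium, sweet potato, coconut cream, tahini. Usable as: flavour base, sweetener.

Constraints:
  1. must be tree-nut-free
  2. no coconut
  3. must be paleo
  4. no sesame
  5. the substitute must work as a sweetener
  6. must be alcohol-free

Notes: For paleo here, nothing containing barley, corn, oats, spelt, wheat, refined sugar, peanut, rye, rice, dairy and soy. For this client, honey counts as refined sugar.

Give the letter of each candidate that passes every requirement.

A: has honey, so not paleo — no
B: has coconut, so not coconut-free — no
C: not usable as a sweetener; has peanut, so not paleo (and 2 more) — reject
D: has coconut cream, so not coconut-free; has brandy, so not alcohol-free — out
E: has coconut oil, so not coconut-free; has sherry, so not alcohol-free (and 1 more) — reject
F: all constraints satisfied — OK
G: has wheat, so not paleo; has brandy, so not alcohol-free (and 1 more) — out
H: has coconut cream, so not coconut-free — out
I: only gelatin, lemon juice and agar; none excluded — valid
J: has coconut cream, so not coconut-free; has tahini, so not sesame-free — no

F, I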